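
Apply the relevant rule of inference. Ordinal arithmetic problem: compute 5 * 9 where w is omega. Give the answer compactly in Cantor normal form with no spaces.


Compute 5 * 9.
Ordinal * is associative and left-distributive over +, but NOT commutative; for finite n>1, n*w = w but w*n stays w*n.
Both finite; ordinal * agrees with natural *: 5 * 9 = 45.
Result = 45

45


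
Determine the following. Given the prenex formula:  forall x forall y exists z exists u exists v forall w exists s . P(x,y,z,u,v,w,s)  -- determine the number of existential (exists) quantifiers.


Quantifier prefix: forall x forall y exists z exists u exists v forall w exists s
Mark each quantifier type:
  U U E E E U E
Universal count = 3, Existential count = 4
Asked for existential (exists) quantifiers: 4

4


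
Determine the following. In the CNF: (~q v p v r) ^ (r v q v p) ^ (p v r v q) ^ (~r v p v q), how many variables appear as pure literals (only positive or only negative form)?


Check each variable for pure literal status:
p: pure positive
q: mixed (not pure)
r: mixed (not pure)
Pure literal count = 1

1


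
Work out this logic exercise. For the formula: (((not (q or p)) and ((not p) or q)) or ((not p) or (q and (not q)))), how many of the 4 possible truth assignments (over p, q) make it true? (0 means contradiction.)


Check all 4 assignments:
p=0, q=0: 1
p=0, q=1: 1
p=1, q=0: 0
p=1, q=1: 0
Count of True = 2

2


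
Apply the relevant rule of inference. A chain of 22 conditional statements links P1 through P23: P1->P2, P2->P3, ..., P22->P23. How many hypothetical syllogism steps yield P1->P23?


With 22 implications in a chain connecting 23 propositions:
P1->P2, P2->P3, ..., P22->P23
Steps needed = (number of implications) - 1 = 22 - 1 = 21

21


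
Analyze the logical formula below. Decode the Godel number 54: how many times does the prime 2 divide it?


Factorize 54 by dividing by 2 repeatedly.
Division steps: 2 divides 54 exactly 1 time(s).
Exponent of 2 = 1

1


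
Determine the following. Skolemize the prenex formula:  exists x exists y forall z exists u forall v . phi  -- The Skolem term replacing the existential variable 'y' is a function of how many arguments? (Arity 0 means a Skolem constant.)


Quantifier prefix: exists x exists y forall z exists u forall v
'y' is existentially quantified at position 2.
No universal quantifiers precede it.
Skolem function arity = 0 (a Skolem constant)

0


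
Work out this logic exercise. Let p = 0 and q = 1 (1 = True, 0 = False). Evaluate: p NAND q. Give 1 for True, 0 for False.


p = 0, q = 1
Operation: p NAND q
Evaluate: 0 NAND 1 = 1

1


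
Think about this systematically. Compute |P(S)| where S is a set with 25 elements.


The power set of a set with n elements has 2^n elements.
|P(S)| = 2^25 = 33554432

33554432


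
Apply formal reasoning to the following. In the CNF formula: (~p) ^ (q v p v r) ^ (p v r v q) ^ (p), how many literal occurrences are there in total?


Counting literals in each clause:
Clause 1: 1 literal(s)
Clause 2: 3 literal(s)
Clause 3: 3 literal(s)
Clause 4: 1 literal(s)
Total = 8

8


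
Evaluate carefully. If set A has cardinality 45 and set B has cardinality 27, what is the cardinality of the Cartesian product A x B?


The Cartesian product A x B contains all ordered pairs (a, b).
|A x B| = |A| * |B| = 45 * 27 = 1215

1215


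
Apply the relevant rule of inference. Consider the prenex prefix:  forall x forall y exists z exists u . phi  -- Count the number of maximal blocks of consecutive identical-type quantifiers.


Quantifier-type sequence: A A E E  (A=forall, E=exists)
Group into maximal same-type runs:
  Ax2 | Ex2
Number of blocks = 2

2


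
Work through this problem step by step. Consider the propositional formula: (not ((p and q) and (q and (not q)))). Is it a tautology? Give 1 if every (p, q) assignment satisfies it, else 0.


Check all 4 assignments:
p=0, q=0: 1
p=0, q=1: 1
p=1, q=0: 1
p=1, q=1: 1
Satisfying count = 4/4.
Tautology iff count = 4: yes.

1


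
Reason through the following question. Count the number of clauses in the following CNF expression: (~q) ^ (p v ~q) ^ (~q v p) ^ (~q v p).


A CNF formula is a conjunction of clauses.
Clauses are separated by ^.
Counting the conjuncts: 4 clauses.

4


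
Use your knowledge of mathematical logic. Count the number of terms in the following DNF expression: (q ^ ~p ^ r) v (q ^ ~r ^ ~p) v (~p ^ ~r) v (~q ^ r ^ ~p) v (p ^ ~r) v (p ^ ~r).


A DNF formula is a disjunction of terms (conjunctions).
Terms are separated by v.
Counting the disjuncts: 6 terms.

6


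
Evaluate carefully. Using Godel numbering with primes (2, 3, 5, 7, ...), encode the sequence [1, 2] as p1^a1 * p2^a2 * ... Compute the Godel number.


Encode each element as an exponent of the corresponding prime:
  2^1 = 2
  3^2 = 9
Product = 2 * 9 = 18

18


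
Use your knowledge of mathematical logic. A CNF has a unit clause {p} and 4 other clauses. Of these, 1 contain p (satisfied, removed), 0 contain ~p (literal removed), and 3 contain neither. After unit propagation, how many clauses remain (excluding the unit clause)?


Satisfied (removed): 1
Shortened (remain): 0
Unchanged (remain): 3
Remaining = 0 + 3 = 3

3


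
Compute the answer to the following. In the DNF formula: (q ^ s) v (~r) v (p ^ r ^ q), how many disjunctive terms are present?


A DNF formula is a disjunction of terms (conjunctions).
Terms are separated by v.
Counting the disjuncts: 3 terms.

3


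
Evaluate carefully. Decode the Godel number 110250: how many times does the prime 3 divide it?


Factorize 110250 by dividing by 3 repeatedly.
Division steps: 3 divides 110250 exactly 2 time(s).
Exponent of 3 = 2

2


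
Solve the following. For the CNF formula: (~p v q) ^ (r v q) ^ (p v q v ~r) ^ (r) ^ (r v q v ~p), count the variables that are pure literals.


Check each variable for pure literal status:
p: mixed (not pure)
q: pure positive
r: mixed (not pure)
Pure literal count = 1

1


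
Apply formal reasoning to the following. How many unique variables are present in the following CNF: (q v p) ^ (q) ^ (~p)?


Identify each variable that appears in the formula.
Variables found: p, q
Count = 2

2


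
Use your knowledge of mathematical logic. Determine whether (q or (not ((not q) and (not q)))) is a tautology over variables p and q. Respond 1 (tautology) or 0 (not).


Check all 4 assignments:
p=0, q=0: 0
p=0, q=1: 1
p=1, q=0: 0
p=1, q=1: 1
Satisfying count = 2/4.
Tautology iff count = 4: no.

0


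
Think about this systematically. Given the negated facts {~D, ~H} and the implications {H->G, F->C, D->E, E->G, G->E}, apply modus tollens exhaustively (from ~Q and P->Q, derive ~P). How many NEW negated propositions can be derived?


Initial negated facts: {~D, ~H}
Apply modus tollens to closure:
  (no implication fires)
Final negated: {~D, ~H}
New negations: {(none)}
Count = 0

0


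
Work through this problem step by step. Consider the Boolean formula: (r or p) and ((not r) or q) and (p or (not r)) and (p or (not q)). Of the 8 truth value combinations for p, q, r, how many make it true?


Evaluate all 8 assignments for p, q, r:
p=0, q=0, r=0: 0
p=0, q=0, r=1: 0
p=0, q=1, r=0: 0
p=0, q=1, r=1: 0
p=1, q=0, r=0: 1
p=1, q=0, r=1: 0
p=1, q=1, r=0: 1
p=1, q=1, r=1: 1
Satisfying count = 3

3


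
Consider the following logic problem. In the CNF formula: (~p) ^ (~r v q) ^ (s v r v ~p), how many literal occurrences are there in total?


Counting literals in each clause:
Clause 1: 1 literal(s)
Clause 2: 2 literal(s)
Clause 3: 3 literal(s)
Total = 6

6


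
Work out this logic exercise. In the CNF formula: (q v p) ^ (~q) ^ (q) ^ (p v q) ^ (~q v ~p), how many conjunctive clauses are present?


A CNF formula is a conjunction of clauses.
Clauses are separated by ^.
Counting the conjuncts: 5 clauses.

5


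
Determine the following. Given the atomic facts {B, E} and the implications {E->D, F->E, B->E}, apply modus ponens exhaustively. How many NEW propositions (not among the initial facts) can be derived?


Initial facts: {B, E}
Apply modus ponens to closure:
  E and E->D  =>  D
Final known: {B, D, E}
New propositions: {D}
Count = 1

1


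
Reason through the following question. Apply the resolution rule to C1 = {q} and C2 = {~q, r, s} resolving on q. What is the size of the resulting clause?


Remove q from C1 and ~q from C2.
C1 remainder: {}
C2 remainder: {r, s}
Union (resolvent): {r, s}
Resolvent has 2 literal(s).

2


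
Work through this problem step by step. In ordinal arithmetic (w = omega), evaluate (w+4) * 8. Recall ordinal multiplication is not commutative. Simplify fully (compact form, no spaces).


Compute (w+4) * 8.
Ordinal * is associative and left-distributive over +, but NOT commutative; for finite n>1, n*w = w but w*n stays w*n.
(w+4) * 8 = (w+4) repeated 8 times. Each intermediate +4 is absorbed by the following w; only the last survives: w*8+4.
Result = w*8+4

w*8+4


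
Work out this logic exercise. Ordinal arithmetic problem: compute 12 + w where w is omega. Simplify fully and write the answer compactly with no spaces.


Compute 12 + w.
Ordinal + is associative but NOT commutative; for finite n>0, n + w = w but w + n stays w+n.
Any finite left addend is absorbed by w on the right: 12 + w = w.
Result = w

w


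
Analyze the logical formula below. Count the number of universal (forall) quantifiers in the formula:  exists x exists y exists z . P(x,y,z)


Quantifier prefix: exists x exists y exists z
Mark each quantifier type:
  E E E
Universal count = 0, Existential count = 3
Asked for universal (forall) quantifiers: 0

0


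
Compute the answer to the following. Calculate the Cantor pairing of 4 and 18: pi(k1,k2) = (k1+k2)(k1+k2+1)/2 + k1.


k1 + k2 = 22
(k1+k2)(k1+k2+1)/2 = 22 * 23 / 2 = 253
pi = 253 + 4 = 257

257


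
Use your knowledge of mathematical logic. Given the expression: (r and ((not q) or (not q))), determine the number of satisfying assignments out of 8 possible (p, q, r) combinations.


Check all 8 assignments:
p=0, q=0, r=0: 0
p=0, q=0, r=1: 1
p=0, q=1, r=0: 0
p=0, q=1, r=1: 0
p=1, q=0, r=0: 0
p=1, q=0, r=1: 1
p=1, q=1, r=0: 0
p=1, q=1, r=1: 0
Count of True = 2

2


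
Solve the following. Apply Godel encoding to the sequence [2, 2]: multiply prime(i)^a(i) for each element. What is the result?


Encode each element as an exponent of the corresponding prime:
  2^2 = 4
  3^2 = 9
Product = 4 * 9 = 36

36


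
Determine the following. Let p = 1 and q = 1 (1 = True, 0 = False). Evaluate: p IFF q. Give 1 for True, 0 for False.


p = 1, q = 1
Operation: p IFF q
Evaluate: 1 IFF 1 = 1

1


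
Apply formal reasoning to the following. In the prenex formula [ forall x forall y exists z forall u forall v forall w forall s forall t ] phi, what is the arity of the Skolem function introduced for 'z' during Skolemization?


Quantifier prefix: forall x forall y exists z forall u forall v forall w forall s forall t
'z' is existentially quantified at position 3.
Universal variables preceding it: x, y
Skolem function arity = 2

2


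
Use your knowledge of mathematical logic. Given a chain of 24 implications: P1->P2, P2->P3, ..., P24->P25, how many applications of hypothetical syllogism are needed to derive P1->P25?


With 24 implications in a chain connecting 25 propositions:
P1->P2, P2->P3, ..., P24->P25
Steps needed = (number of implications) - 1 = 24 - 1 = 23

23


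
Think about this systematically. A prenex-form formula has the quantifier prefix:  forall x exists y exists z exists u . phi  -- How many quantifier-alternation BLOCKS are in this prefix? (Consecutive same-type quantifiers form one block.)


Quantifier-type sequence: A E E E  (A=forall, E=exists)
Group into maximal same-type runs:
  Ax1 | Ex3
Number of blocks = 2

2


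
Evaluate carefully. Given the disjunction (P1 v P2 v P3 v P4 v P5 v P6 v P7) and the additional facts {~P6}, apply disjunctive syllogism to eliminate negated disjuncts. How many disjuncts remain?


Original disjuncts (7): P1, P2, P3, P4, P5, P6, P7
Negated (eliminate): ~P6
Remaining disjuncts: P1, P2, P3, P4, P5, P7
Count = 7 - 1 = 6

6


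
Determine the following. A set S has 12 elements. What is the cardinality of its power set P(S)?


The power set of a set with n elements has 2^n elements.
|P(S)| = 2^12 = 4096

4096


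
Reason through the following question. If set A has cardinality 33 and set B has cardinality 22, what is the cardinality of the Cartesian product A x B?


The Cartesian product A x B contains all ordered pairs (a, b).
|A x B| = |A| * |B| = 33 * 22 = 726

726


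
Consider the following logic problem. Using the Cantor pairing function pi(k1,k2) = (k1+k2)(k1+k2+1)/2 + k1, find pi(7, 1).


k1 + k2 = 8
(k1+k2)(k1+k2+1)/2 = 8 * 9 / 2 = 36
pi = 36 + 7 = 43

43


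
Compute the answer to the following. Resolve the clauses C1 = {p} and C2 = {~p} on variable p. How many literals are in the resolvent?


Remove p from C1 and ~p from C2.
C1 remainder: {}
C2 remainder: {}
Union (resolvent): {} (empty clause)
Resolvent has 0 literal(s).

0


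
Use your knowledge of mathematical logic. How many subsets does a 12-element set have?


The power set of a set with n elements has 2^n elements.
|P(S)| = 2^12 = 4096

4096


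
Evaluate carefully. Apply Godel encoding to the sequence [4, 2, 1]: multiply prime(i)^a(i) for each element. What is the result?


Encode each element as an exponent of the corresponding prime:
  2^4 = 16
  3^2 = 9
  5^1 = 5
Product = 16 * 9 * 5 = 720

720


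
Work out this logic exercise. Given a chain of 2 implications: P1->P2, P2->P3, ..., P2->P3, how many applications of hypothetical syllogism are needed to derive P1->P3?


With 2 implications in a chain connecting 3 propositions:
P1->P2, P2->P3, ..., P2->P3
Steps needed = (number of implications) - 1 = 2 - 1 = 1

1


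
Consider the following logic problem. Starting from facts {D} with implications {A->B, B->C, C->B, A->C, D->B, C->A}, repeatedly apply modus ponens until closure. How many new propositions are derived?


Initial facts: {D}
Apply modus ponens to closure:
  D and D->B  =>  B
  B and B->C  =>  C
  C and C->A  =>  A
Final known: {A, B, C, D}
New propositions: {A, B, C}
Count = 3

3


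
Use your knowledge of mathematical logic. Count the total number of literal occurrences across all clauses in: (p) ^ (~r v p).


Counting literals in each clause:
Clause 1: 1 literal(s)
Clause 2: 2 literal(s)
Total = 3

3


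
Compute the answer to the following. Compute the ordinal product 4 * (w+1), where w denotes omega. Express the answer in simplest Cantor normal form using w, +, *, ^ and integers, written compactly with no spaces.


Compute 4 * (w+1).
Ordinal * is associative and left-distributive over +, but NOT commutative; for finite n>1, n*w = w but w*n stays w*n.
By left-distributivity: 4 * (w+1) = 4*w + 4*1 = w + 4 = w+4.
Result = w+4

w+4


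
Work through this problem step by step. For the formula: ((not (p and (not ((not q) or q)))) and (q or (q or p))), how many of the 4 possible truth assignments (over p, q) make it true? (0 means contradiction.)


Check all 4 assignments:
p=0, q=0: 0
p=0, q=1: 1
p=1, q=0: 1
p=1, q=1: 1
Count of True = 3

3


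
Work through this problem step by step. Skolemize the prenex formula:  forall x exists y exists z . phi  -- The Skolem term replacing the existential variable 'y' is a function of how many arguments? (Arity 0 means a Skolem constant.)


Quantifier prefix: forall x exists y exists z
'y' is existentially quantified at position 2.
Universal variables preceding it: x
Skolem function arity = 1

1


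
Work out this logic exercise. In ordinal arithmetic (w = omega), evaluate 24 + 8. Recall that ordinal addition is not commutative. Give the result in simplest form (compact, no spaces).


Compute 24 + 8.
Ordinal + is associative but NOT commutative; for finite n>0, n + w = w but w + n stays w+n.
Both operands finite; ordinal + agrees with natural +: 24 + 8 = 32.
Result = 32

32


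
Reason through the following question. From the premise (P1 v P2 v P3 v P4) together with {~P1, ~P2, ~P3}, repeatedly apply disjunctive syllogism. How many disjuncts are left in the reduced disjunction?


Original disjuncts (4): P1, P2, P3, P4
Negated (eliminate): ~P1, ~P2, ~P3
Remaining disjuncts: P4
Count = 4 - 3 = 1

1


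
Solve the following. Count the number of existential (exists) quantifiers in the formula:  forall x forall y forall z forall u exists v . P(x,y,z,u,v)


Quantifier prefix: forall x forall y forall z forall u exists v
Mark each quantifier type:
  U U U U E
Universal count = 4, Existential count = 1
Asked for existential (exists) quantifiers: 1

1


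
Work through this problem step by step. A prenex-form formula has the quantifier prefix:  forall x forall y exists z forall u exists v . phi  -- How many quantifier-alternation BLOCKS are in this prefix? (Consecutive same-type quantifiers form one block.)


Quantifier-type sequence: A A E A E  (A=forall, E=exists)
Group into maximal same-type runs:
  Ax2 | Ex1 | Ax1 | Ex1
Number of blocks = 4

4


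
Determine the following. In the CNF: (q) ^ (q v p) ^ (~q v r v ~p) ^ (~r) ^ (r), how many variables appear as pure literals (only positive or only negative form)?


Check each variable for pure literal status:
p: mixed (not pure)
q: mixed (not pure)
r: mixed (not pure)
Pure literal count = 0

0


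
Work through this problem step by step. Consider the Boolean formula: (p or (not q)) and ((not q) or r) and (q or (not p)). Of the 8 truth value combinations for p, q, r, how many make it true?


Evaluate all 8 assignments for p, q, r:
p=0, q=0, r=0: 1
p=0, q=0, r=1: 1
p=0, q=1, r=0: 0
p=0, q=1, r=1: 0
p=1, q=0, r=0: 0
p=1, q=0, r=1: 0
p=1, q=1, r=0: 0
p=1, q=1, r=1: 1
Satisfying count = 3

3


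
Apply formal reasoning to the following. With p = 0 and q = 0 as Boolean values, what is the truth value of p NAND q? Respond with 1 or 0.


p = 0, q = 0
Operation: p NAND q
Evaluate: 0 NAND 0 = 1

1


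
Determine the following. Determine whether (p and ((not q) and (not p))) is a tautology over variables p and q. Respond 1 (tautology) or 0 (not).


Check all 4 assignments:
p=0, q=0: 0
p=0, q=1: 0
p=1, q=0: 0
p=1, q=1: 0
Satisfying count = 0/4.
Tautology iff count = 4: no.

0


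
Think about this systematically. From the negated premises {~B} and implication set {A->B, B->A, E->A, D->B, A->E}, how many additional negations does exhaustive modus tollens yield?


Initial negated facts: {~B}
Apply modus tollens to closure:
  ~B and A->B  =>  ~A
  ~A and E->A  =>  ~E
  ~B and D->B  =>  ~D
Final negated: {~A, ~B, ~D, ~E}
New negations: {~A, ~D, ~E}
Count = 3

3


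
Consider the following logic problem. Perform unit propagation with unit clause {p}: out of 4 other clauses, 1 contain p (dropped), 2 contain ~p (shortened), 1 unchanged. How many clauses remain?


Satisfied (removed): 1
Shortened (remain): 2
Unchanged (remain): 1
Remaining = 2 + 1 = 3

3


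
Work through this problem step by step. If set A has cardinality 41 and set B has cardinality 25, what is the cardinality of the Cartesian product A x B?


The Cartesian product A x B contains all ordered pairs (a, b).
|A x B| = |A| * |B| = 41 * 25 = 1025

1025


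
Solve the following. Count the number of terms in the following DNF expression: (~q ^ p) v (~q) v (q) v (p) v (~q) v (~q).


A DNF formula is a disjunction of terms (conjunctions).
Terms are separated by v.
Counting the disjuncts: 6 terms.

6


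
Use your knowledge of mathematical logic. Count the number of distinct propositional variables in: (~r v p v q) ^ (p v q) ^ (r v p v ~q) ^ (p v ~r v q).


Identify each variable that appears in the formula.
Variables found: p, q, r
Count = 3

3


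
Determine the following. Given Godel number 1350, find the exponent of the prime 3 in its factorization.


Factorize 1350 by dividing by 3 repeatedly.
Division steps: 3 divides 1350 exactly 3 time(s).
Exponent of 3 = 3

3


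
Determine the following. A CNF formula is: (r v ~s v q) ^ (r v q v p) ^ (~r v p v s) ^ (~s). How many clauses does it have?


A CNF formula is a conjunction of clauses.
Clauses are separated by ^.
Counting the conjuncts: 4 clauses.

4


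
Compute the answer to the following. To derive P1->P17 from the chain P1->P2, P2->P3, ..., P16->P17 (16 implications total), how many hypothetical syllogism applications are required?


With 16 implications in a chain connecting 17 propositions:
P1->P2, P2->P3, ..., P16->P17
Steps needed = (number of implications) - 1 = 16 - 1 = 15

15


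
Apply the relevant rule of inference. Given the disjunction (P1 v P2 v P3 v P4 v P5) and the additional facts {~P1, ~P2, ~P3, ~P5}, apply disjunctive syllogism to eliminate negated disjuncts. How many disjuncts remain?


Original disjuncts (5): P1, P2, P3, P4, P5
Negated (eliminate): ~P1, ~P2, ~P3, ~P5
Remaining disjuncts: P4
Count = 5 - 4 = 1

1


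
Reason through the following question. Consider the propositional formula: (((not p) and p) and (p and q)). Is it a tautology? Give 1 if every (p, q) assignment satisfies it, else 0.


Check all 4 assignments:
p=0, q=0: 0
p=0, q=1: 0
p=1, q=0: 0
p=1, q=1: 0
Satisfying count = 0/4.
Tautology iff count = 4: no.

0


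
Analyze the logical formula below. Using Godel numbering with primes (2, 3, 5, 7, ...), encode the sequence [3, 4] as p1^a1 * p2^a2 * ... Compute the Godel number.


Encode each element as an exponent of the corresponding prime:
  2^3 = 8
  3^4 = 81
Product = 8 * 81 = 648

648


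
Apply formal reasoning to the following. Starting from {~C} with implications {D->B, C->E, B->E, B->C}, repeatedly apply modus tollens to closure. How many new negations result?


Initial negated facts: {~C}
Apply modus tollens to closure:
  ~C and B->C  =>  ~B
  ~B and D->B  =>  ~D
Final negated: {~B, ~C, ~D}
New negations: {~B, ~D}
Count = 2

2


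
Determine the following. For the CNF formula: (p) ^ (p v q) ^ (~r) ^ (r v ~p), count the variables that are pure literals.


Check each variable for pure literal status:
p: mixed (not pure)
q: pure positive
r: mixed (not pure)
Pure literal count = 1

1


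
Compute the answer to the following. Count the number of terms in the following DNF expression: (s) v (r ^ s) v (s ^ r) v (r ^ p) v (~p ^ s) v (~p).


A DNF formula is a disjunction of terms (conjunctions).
Terms are separated by v.
Counting the disjuncts: 6 terms.

6


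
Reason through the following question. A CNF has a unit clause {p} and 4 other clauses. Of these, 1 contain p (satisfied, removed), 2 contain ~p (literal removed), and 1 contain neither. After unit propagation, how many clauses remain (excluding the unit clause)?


Satisfied (removed): 1
Shortened (remain): 2
Unchanged (remain): 1
Remaining = 2 + 1 = 3

3


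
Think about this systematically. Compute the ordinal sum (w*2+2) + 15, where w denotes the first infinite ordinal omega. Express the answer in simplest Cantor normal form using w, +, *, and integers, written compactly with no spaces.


Compute (w*2+2) + 15.
Ordinal + is associative but NOT commutative; for finite n>0, n + w = w but w + n stays w+n.
By associativity: (w*2+2) + 15 = w*2 + (2+15) = w*2+17.
Result = w*2+17

w*2+17


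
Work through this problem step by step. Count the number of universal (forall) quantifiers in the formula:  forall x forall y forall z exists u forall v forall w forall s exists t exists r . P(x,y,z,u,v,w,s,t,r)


Quantifier prefix: forall x forall y forall z exists u forall v forall w forall s exists t exists r
Mark each quantifier type:
  U U U E U U U E E
Universal count = 6, Existential count = 3
Asked for universal (forall) quantifiers: 6

6


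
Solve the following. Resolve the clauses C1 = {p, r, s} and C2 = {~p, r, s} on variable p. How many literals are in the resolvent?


Remove p from C1 and ~p from C2.
C1 remainder: {r, s}
C2 remainder: {r, s}
Union (resolvent): {r, s}
Resolvent has 2 literal(s).

2


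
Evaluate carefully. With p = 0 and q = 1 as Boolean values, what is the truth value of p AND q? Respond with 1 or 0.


p = 0, q = 1
Operation: p AND q
Evaluate: 0 AND 1 = 0

0


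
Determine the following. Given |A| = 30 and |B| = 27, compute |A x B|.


The Cartesian product A x B contains all ordered pairs (a, b).
|A x B| = |A| * |B| = 30 * 27 = 810

810


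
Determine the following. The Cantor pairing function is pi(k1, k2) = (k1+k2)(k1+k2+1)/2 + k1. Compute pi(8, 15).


k1 + k2 = 23
(k1+k2)(k1+k2+1)/2 = 23 * 24 / 2 = 276
pi = 276 + 8 = 284

284


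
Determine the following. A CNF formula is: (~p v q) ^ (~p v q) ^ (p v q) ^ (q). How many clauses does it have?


A CNF formula is a conjunction of clauses.
Clauses are separated by ^.
Counting the conjuncts: 4 clauses.

4


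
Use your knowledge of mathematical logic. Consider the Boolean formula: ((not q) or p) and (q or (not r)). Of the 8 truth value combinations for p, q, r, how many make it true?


Evaluate all 8 assignments for p, q, r:
p=0, q=0, r=0: 1
p=0, q=0, r=1: 0
p=0, q=1, r=0: 0
p=0, q=1, r=1: 0
p=1, q=0, r=0: 1
p=1, q=0, r=1: 0
p=1, q=1, r=0: 1
p=1, q=1, r=1: 1
Satisfying count = 4

4


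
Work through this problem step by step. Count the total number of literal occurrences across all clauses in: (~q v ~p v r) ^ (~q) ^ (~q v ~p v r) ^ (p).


Counting literals in each clause:
Clause 1: 3 literal(s)
Clause 2: 1 literal(s)
Clause 3: 3 literal(s)
Clause 4: 1 literal(s)
Total = 8

8


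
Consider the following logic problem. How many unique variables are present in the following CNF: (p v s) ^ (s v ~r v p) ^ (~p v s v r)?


Identify each variable that appears in the formula.
Variables found: p, r, s
Count = 3

3


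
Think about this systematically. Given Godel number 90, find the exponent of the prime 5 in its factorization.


Factorize 90 by dividing by 5 repeatedly.
Division steps: 5 divides 90 exactly 1 time(s).
Exponent of 5 = 1

1


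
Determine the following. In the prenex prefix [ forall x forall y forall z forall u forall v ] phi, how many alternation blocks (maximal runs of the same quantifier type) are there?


Quantifier-type sequence: A A A A A  (A=forall, E=exists)
Group into maximal same-type runs:
  Ax5
Number of blocks = 1

1


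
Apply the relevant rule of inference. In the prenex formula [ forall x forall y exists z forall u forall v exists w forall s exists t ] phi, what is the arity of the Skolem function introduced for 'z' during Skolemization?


Quantifier prefix: forall x forall y exists z forall u forall v exists w forall s exists t
'z' is existentially quantified at position 3.
Universal variables preceding it: x, y
Skolem function arity = 2

2


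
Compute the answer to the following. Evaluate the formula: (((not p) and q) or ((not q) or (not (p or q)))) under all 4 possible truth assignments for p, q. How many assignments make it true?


Check all 4 assignments:
p=0, q=0: 1
p=0, q=1: 1
p=1, q=0: 1
p=1, q=1: 0
Count of True = 3

3


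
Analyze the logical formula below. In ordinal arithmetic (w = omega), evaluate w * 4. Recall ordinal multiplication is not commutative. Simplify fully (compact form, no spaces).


Compute w * 4.
Ordinal * is associative and left-distributive over +, but NOT commutative; for finite n>1, n*w = w but w*n stays w*n.
w * 4 means 4 copies of w concatenated: w*4.
Result = w*4

w*4


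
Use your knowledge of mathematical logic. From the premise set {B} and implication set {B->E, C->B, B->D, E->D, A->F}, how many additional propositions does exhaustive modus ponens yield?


Initial facts: {B}
Apply modus ponens to closure:
  B and B->E  =>  E
  B and B->D  =>  D
Final known: {B, D, E}
New propositions: {D, E}
Count = 2

2


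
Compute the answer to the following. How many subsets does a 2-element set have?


The power set of a set with n elements has 2^n elements.
|P(S)| = 2^2 = 4

4


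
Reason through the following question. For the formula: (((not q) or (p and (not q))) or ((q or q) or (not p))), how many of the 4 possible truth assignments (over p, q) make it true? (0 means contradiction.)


Check all 4 assignments:
p=0, q=0: 1
p=0, q=1: 1
p=1, q=0: 1
p=1, q=1: 1
Count of True = 4

4


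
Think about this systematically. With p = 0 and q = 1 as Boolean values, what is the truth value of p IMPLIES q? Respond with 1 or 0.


p = 0, q = 1
Operation: p IMPLIES q
Evaluate: 0 IMPLIES 1 = 1

1


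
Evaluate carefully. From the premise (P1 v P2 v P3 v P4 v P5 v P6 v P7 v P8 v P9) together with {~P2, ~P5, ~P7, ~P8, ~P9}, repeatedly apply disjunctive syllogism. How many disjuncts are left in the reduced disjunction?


Original disjuncts (9): P1, P2, P3, P4, P5, P6, P7, P8, P9
Negated (eliminate): ~P2, ~P5, ~P7, ~P8, ~P9
Remaining disjuncts: P1, P3, P4, P6
Count = 9 - 5 = 4

4


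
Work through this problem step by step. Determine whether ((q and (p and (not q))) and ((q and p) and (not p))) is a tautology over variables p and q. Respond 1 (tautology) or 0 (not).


Check all 4 assignments:
p=0, q=0: 0
p=0, q=1: 0
p=1, q=0: 0
p=1, q=1: 0
Satisfying count = 0/4.
Tautology iff count = 4: no.

0


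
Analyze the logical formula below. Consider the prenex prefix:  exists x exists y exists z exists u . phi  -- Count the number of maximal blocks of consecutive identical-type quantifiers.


Quantifier-type sequence: E E E E  (A=forall, E=exists)
Group into maximal same-type runs:
  Ex4
Number of blocks = 1

1


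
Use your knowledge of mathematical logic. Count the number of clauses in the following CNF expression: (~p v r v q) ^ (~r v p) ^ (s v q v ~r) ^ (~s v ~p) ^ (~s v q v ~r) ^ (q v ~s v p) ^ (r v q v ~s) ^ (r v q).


A CNF formula is a conjunction of clauses.
Clauses are separated by ^.
Counting the conjuncts: 8 clauses.

8


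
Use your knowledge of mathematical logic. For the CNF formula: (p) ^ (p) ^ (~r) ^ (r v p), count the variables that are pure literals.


Check each variable for pure literal status:
p: pure positive
q: absent (not pure)
r: mixed (not pure)
Pure literal count = 1

1


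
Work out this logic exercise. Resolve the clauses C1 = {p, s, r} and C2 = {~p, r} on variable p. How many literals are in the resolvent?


Remove p from C1 and ~p from C2.
C1 remainder: {s, r}
C2 remainder: {r}
Union (resolvent): {r, s}
Resolvent has 2 literal(s).

2


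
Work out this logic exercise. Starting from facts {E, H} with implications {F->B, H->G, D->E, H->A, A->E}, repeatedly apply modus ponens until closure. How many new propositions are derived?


Initial facts: {E, H}
Apply modus ponens to closure:
  H and H->G  =>  G
  H and H->A  =>  A
Final known: {A, E, G, H}
New propositions: {A, G}
Count = 2

2


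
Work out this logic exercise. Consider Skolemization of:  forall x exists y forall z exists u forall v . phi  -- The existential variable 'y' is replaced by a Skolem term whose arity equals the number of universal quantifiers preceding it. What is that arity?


Quantifier prefix: forall x exists y forall z exists u forall v
'y' is existentially quantified at position 2.
Universal variables preceding it: x
Skolem function arity = 1

1


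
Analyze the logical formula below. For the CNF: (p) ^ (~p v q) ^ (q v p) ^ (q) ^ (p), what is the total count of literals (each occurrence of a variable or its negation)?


Counting literals in each clause:
Clause 1: 1 literal(s)
Clause 2: 2 literal(s)
Clause 3: 2 literal(s)
Clause 4: 1 literal(s)
Clause 5: 1 literal(s)
Total = 7

7


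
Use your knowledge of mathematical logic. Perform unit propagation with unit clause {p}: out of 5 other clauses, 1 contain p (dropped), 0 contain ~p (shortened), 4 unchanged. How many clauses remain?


Satisfied (removed): 1
Shortened (remain): 0
Unchanged (remain): 4
Remaining = 0 + 4 = 4

4


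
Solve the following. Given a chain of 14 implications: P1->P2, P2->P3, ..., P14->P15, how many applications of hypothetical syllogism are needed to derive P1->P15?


With 14 implications in a chain connecting 15 propositions:
P1->P2, P2->P3, ..., P14->P15
Steps needed = (number of implications) - 1 = 14 - 1 = 13

13


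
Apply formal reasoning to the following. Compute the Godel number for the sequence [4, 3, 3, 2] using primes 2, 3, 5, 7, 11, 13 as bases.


Encode each element as an exponent of the corresponding prime:
  2^4 = 16
  3^3 = 27
  5^3 = 125
  7^2 = 49
Product = 16 * 27 * 125 * 49 = 2646000

2646000


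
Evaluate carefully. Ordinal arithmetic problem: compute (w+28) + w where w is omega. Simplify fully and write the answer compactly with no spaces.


Compute (w+28) + w.
Ordinal + is associative but NOT commutative; for finite n>0, n + w = w but w + n stays w+n.
(w+28) + w = w + (28+w) = w + w = w*2 (the finite tail 28 is absorbed by the right w).
Result = w*2

w*2


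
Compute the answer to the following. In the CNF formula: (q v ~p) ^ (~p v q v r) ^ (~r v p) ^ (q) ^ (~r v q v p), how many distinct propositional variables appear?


Identify each variable that appears in the formula.
Variables found: p, q, r
Count = 3

3


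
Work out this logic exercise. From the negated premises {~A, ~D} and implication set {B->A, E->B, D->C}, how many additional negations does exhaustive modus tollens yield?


Initial negated facts: {~A, ~D}
Apply modus tollens to closure:
  ~A and B->A  =>  ~B
  ~B and E->B  =>  ~E
Final negated: {~A, ~B, ~D, ~E}
New negations: {~B, ~E}
Count = 2

2


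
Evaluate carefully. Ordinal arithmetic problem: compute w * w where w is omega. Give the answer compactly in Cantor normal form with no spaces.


Compute w * w.
Ordinal * is associative and left-distributive over +, but NOT commutative; for finite n>1, n*w = w but w*n stays w*n.
w * w = w^2 by definition.
Result = w^2

w^2


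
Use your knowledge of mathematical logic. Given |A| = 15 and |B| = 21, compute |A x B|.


The Cartesian product A x B contains all ordered pairs (a, b).
|A x B| = |A| * |B| = 15 * 21 = 315

315


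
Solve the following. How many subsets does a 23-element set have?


The power set of a set with n elements has 2^n elements.
|P(S)| = 2^23 = 8388608

8388608


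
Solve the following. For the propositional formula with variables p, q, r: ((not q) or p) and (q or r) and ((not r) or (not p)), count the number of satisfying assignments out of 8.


Evaluate all 8 assignments for p, q, r:
p=0, q=0, r=0: 0
p=0, q=0, r=1: 1
p=0, q=1, r=0: 0
p=0, q=1, r=1: 0
p=1, q=0, r=0: 0
p=1, q=0, r=1: 0
p=1, q=1, r=0: 1
p=1, q=1, r=1: 0
Satisfying count = 2

2


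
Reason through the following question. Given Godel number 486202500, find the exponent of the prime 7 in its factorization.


Factorize 486202500 by dividing by 7 repeatedly.
Division steps: 7 divides 486202500 exactly 4 time(s).
Exponent of 7 = 4

4


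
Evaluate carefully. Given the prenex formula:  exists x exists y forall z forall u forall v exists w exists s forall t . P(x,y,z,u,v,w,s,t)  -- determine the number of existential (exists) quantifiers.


Quantifier prefix: exists x exists y forall z forall u forall v exists w exists s forall t
Mark each quantifier type:
  E E U U U E E U
Universal count = 4, Existential count = 4
Asked for existential (exists) quantifiers: 4

4


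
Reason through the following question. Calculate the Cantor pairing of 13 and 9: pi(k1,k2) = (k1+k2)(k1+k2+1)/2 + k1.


k1 + k2 = 22
(k1+k2)(k1+k2+1)/2 = 22 * 23 / 2 = 253
pi = 253 + 13 = 266

266


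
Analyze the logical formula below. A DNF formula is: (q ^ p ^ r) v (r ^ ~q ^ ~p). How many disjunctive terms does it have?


A DNF formula is a disjunction of terms (conjunctions).
Terms are separated by v.
Counting the disjuncts: 2 terms.

2


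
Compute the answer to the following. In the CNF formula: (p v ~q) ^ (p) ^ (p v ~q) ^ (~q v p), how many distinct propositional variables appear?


Identify each variable that appears in the formula.
Variables found: p, q
Count = 2

2


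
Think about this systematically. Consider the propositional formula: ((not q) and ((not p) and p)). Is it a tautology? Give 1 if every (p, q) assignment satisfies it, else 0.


Check all 4 assignments:
p=0, q=0: 0
p=0, q=1: 0
p=1, q=0: 0
p=1, q=1: 0
Satisfying count = 0/4.
Tautology iff count = 4: no.

0


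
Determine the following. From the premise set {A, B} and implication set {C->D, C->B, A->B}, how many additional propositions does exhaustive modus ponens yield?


Initial facts: {A, B}
Apply modus ponens to closure:
  (no implication fires)
Final known: {A, B}
New propositions: {(none)}
Count = 0

0


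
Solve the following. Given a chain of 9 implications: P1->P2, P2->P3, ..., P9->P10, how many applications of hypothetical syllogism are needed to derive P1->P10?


With 9 implications in a chain connecting 10 propositions:
P1->P2, P2->P3, ..., P9->P10
Steps needed = (number of implications) - 1 = 9 - 1 = 8

8


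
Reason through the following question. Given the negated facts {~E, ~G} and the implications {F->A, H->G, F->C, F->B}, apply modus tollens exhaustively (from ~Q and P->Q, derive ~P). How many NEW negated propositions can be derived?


Initial negated facts: {~E, ~G}
Apply modus tollens to closure:
  ~G and H->G  =>  ~H
Final negated: {~E, ~G, ~H}
New negations: {~H}
Count = 1

1


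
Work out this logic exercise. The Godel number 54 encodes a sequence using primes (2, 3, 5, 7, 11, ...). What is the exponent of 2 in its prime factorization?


Factorize 54 by dividing by 2 repeatedly.
Division steps: 2 divides 54 exactly 1 time(s).
Exponent of 2 = 1

1


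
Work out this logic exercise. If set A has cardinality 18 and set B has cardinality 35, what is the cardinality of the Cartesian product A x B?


The Cartesian product A x B contains all ordered pairs (a, b).
|A x B| = |A| * |B| = 18 * 35 = 630

630


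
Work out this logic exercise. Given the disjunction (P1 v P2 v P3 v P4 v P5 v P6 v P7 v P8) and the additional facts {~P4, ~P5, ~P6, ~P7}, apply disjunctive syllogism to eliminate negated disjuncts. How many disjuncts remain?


Original disjuncts (8): P1, P2, P3, P4, P5, P6, P7, P8
Negated (eliminate): ~P4, ~P5, ~P6, ~P7
Remaining disjuncts: P1, P2, P3, P8
Count = 8 - 4 = 4

4


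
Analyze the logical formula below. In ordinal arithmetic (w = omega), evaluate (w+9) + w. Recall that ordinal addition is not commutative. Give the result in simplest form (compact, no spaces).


Compute (w+9) + w.
Ordinal + is associative but NOT commutative; for finite n>0, n + w = w but w + n stays w+n.
(w+9) + w = w + (9+w) = w + w = w*2 (the finite tail 9 is absorbed by the right w).
Result = w*2

w*2


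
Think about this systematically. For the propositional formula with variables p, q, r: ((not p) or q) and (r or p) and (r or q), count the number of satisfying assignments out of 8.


Evaluate all 8 assignments for p, q, r:
p=0, q=0, r=0: 0
p=0, q=0, r=1: 1
p=0, q=1, r=0: 0
p=0, q=1, r=1: 1
p=1, q=0, r=0: 0
p=1, q=0, r=1: 0
p=1, q=1, r=0: 1
p=1, q=1, r=1: 1
Satisfying count = 4

4


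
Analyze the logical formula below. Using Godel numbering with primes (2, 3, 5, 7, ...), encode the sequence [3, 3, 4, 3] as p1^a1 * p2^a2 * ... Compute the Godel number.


Encode each element as an exponent of the corresponding prime:
  2^3 = 8
  3^3 = 27
  5^4 = 625
  7^3 = 343
Product = 8 * 27 * 625 * 343 = 46305000

46305000


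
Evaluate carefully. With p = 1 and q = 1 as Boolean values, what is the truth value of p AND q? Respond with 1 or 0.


p = 1, q = 1
Operation: p AND q
Evaluate: 1 AND 1 = 1

1


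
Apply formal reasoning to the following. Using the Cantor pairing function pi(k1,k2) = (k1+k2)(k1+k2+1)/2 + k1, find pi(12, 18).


k1 + k2 = 30
(k1+k2)(k1+k2+1)/2 = 30 * 31 / 2 = 465
pi = 465 + 12 = 477

477
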